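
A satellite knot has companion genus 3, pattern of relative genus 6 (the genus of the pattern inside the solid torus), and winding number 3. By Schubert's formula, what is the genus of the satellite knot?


Schubert: g(satellite) = g_rel(pattern) + |winding| * g(companion),
where g_rel(pattern) is the genus of the pattern relative to the solid torus.
= 6 + 3 * 3
= 6 + 9 = 15

15


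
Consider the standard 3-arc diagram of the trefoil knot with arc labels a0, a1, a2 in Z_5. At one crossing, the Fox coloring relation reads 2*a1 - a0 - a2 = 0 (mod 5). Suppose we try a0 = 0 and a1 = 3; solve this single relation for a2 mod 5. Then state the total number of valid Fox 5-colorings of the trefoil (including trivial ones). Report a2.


Step 1: Apply the given crossing relation 2*a1 - a0 - a2 = 0 (mod 5).
  a2 = 2*a1 - a0 mod 5
  a2 = 2*3 - 0 mod 5
  a2 = 6 - 0 mod 5
  a2 = 6 mod 5 = 1
Step 2: The trefoil has determinant 3.
  Number of Fox p-colorings (p prime) is p^2 if p = 3, else p.
  Since 5 does not divide 3, only trivial (constant) colorings exist.
  (So the trial a0 = 0, a1 = 3 with a0 != a1 does NOT extend to a valid coloring of the whole trefoil: the other two crossing relations require 3*(a1 - a0) = 0 (mod 5), which fails.)
  Total colorings = 5
Step 3: a2 = 1, total Fox 5-colorings = 5

1


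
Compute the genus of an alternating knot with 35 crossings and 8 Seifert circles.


For alternating knots, g = (c - s + 1)/2.
= (35 - 8 + 1)/2
= 28/2 = 14

14


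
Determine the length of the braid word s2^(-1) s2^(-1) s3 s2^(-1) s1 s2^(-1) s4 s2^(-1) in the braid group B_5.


The word length counts the number of generators (including inverses).
Listing each generator: s2^(-1), s2^(-1), s3, s2^(-1), s1, s2^(-1), s4, s2^(-1)
There are 8 generators in this braid word.

8


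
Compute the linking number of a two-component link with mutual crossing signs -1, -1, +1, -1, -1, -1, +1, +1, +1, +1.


Step 1: Count positive crossings: 5
Step 2: Count negative crossings: 5
Step 3: Sum of signs = 5 - 5 = 0
Step 4: Linking number = sum/2 = 0/2 = 0

0


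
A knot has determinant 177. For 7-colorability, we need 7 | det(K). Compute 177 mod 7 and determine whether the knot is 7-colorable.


Step 1: A knot is p-colorable if and only if p divides its determinant.
Step 2: Compute 177 mod 7.
177 = 25 * 7 + 2
Step 3: 177 mod 7 = 2
Step 4: The knot is 7-colorable: no

2


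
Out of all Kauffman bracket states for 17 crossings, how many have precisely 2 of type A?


We choose which 2 of 17 crossings get A-smoothings.
C(17, 2) = 17! / (2! * 15!)
= 136

136


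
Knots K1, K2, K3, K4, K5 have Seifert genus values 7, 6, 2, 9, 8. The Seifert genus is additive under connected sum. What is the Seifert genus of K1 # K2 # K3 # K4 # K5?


The Seifert genus is additive under connected sum.
Seifert genus(K1 # K2 # K3 # K4 # K5) = (7) + (6) + (2) + (9) + (8)
= 32

32


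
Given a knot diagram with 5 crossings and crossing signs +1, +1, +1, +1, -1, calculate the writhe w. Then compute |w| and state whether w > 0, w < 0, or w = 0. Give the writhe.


Step 1: Count positive crossings (+1).
Positive crossings: 4
Step 2: Count negative crossings (-1).
Negative crossings: 1
Step 3: Writhe = (positive) - (negative)
w = 4 - 1 = 3
Step 4: |w| = 3, and w is positive

3


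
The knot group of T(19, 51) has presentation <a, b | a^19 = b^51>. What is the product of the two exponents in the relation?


The relation is a^19 = b^51.
Product of exponents = 19 * 51
= 969

969


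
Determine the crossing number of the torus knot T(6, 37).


For a torus knot T(p, q) with gcd(p,q)=1,
the crossing number is min(p*(q-1), q*(p-1)).
p*(q-1) = 6*36 = 216
q*(p-1) = 37*5 = 185
min(216, 185) = 185

185


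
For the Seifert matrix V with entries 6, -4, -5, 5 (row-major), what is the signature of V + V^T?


Step 1: V + V^T = [[12, -9], [-9, 10]]
Step 2: trace = 22, det = 39
Step 3: Discriminant = 22^2 - 4*39 = 328
Step 4: Eigenvalues: 20.0554, 1.94461
Step 5: Signature = (# positive eigenvalues) - (# negative eigenvalues) = 2

2


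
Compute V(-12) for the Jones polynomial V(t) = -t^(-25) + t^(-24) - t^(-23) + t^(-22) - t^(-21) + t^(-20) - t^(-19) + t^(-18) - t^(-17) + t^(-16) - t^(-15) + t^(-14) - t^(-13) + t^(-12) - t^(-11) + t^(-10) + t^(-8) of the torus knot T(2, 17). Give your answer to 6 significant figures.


Substituting t = -12 into V(t) = -t^(-25) + t^(-24) - t^(-23) + t^(-22) - t^(-21) + t^(-20) - t^(-19) + t^(-18) - t^(-17) + t^(-16) - t^(-15) + t^(-14) - t^(-13) + t^(-12) - t^(-11) + t^(-10) + t^(-8):
  (-)t^(-25) = 1.04826e-27
  (+)t^(-24) = 1.25791e-26
  (-)t^(-23) = 1.50949e-25
  (+)t^(-22) = 1.81139e-24
  (-)t^(-21) = 2.17367e-23
  (+)t^(-20) = 2.60841e-22
  (-)t^(-19) = 3.13009e-21
  (+)t^(-18) = 3.7561e-20
  (-)t^(-17) = 4.50732e-19
  (+)t^(-16) = 5.40879e-18
  (-)t^(-15) = 6.49055e-17
  (+)t^(-14) = 7.78866e-16
  (-)t^(-13) = 9.34639e-15
  (+)t^(-12) = 1.12157e-13
  (-)t^(-11) = 1.34588e-12
  (+)t^(-10) = 1.61506e-11
  (+)t^(-8) = 2.32568e-09
Sum = (1.04826e-27) + (1.25791e-26) + (1.50949e-25) + (1.81139e-24) + (2.17367e-23) + (2.60841e-22) + (3.13009e-21) + (3.7561e-20) + (4.50732e-19) + (5.40879e-18) + (6.49055e-17) + (7.78866e-16) + (9.34639e-15) + (1.12157e-13) + (1.34588e-12) + (1.61506e-11) + (2.32568e-09)
= 2.343299184e-09
Rounded to 6 significant figures: 2.3433e-09

2.3433e-09


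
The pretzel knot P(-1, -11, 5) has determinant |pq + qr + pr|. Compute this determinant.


Step 1: Compute pq + qr + pr.
pq = (-1)*(-11) = 11
qr = (-11)*5 = -55
pr = (-1)*5 = -5
pq + qr + pr = 11 + (-55) + (-5) = -49
Step 2: Take absolute value.
det(P(-1,-11,5)) = |-49| = 49

49


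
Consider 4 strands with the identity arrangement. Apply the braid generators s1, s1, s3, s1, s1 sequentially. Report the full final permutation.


Starting with identity [1, 2, 3, 4].
Apply generators in sequence:
  After s1: [2, 1, 3, 4]
  After s1: [1, 2, 3, 4]
  After s3: [1, 2, 4, 3]
  After s1: [2, 1, 4, 3]
  After s1: [1, 2, 4, 3]
Final permutation: [1, 2, 4, 3]

[1, 2, 4, 3]


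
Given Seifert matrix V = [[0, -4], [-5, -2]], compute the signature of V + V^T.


Step 1: V + V^T = [[0, -9], [-9, -4]]
Step 2: trace = -4, det = -81
Step 3: Discriminant = (-4)^2 - 4*(-81) = 340
Step 4: Eigenvalues: 7.21954, -11.2195
Step 5: Signature = (# positive eigenvalues) - (# negative eigenvalues) = 0

0


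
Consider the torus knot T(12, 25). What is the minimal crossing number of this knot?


For a torus knot T(p, q) with gcd(p,q)=1,
the crossing number is min(p*(q-1), q*(p-1)).
p*(q-1) = 12*24 = 288
q*(p-1) = 25*11 = 275
min(288, 275) = 275

275


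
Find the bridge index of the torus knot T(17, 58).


The bridge number of T(p,q) is min(p,q).
min(17, 58) = 17

17


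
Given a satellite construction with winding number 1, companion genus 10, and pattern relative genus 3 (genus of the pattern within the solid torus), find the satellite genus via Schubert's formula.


Schubert: g(satellite) = g_rel(pattern) + |winding| * g(companion),
where g_rel(pattern) is the genus of the pattern relative to the solid torus.
= 3 + 1 * 10
= 3 + 10 = 13

13


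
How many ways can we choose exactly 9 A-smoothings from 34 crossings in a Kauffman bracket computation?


We choose which 9 of 34 crossings get A-smoothings.
C(34, 9) = 34! / (9! * 25!)
= 52451256

52451256


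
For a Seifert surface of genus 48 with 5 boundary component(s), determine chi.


chi = 2 - 2g - b
= 2 - 2*48 - 5
= 2 - 96 - 5 = -99

-99


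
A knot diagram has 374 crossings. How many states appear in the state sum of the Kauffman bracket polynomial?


Each crossing contributes 2 choices (A-smoothing or B-smoothing).
Total states = 2^374 = 38478521676166483605741250097796497856523182881313912761668255277583712667477744737709244389536050430475222646784

38478521676166483605741250097796497856523182881313912761668255277583712667477744737709244389536050430475222646784


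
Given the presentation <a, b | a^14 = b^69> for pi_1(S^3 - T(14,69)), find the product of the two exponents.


The relation is a^14 = b^69.
Product of exponents = 14 * 69
= 966

966


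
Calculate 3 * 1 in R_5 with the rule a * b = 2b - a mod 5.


3 * 1 = 2*1 - 3 mod 5
= 2 - 3 mod 5
= -1 mod 5 = 4

4


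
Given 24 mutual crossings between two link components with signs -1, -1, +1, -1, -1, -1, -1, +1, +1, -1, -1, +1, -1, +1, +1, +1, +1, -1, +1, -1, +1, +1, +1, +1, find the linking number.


Step 1: Count positive crossings: 13
Step 2: Count negative crossings: 11
Step 3: Sum of signs = 13 - 11 = 2
Step 4: Linking number = sum/2 = 2/2 = 1

1


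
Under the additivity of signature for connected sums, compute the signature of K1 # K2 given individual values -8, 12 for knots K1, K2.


The signature is additive under connected sum.
signature(K1 # K2) = (-8) + (12)
= 4

4


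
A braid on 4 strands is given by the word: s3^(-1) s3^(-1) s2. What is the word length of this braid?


The word length counts the number of generators (including inverses).
Listing each generator: s3^(-1), s3^(-1), s2
There are 3 generators in this braid word.

3


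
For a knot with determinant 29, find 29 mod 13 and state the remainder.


Step 1: A knot is p-colorable if and only if p divides its determinant.
Step 2: Compute 29 mod 13.
29 = 2 * 13 + 3
Step 3: 29 mod 13 = 3
Step 4: The knot is 13-colorable: no

3


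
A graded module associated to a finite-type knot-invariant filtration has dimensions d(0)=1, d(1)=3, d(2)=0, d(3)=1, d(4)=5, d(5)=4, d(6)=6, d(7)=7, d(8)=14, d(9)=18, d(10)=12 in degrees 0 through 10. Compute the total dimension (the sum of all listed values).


Total dimension = d(0) + d(1) + ... + d(10)
= 1 + 3 + 0 + 1 + 5 + 4 + 6 + 7 + 14 + 18 + 12
= 71

71


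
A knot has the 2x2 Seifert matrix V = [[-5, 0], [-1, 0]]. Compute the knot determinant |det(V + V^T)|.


Step 1: Form V + V^T where V = [[-5, 0], [-1, 0]]
  V^T = [[-5, -1], [0, 0]]
  V + V^T = [[-10, -1], [-1, 0]]
Step 2: det(V + V^T) = (-10)*0 - (-1)*(-1)
  = 0 - 1 = -1
Step 3: Knot determinant = |det(V + V^T)| = |-1| = 1

1


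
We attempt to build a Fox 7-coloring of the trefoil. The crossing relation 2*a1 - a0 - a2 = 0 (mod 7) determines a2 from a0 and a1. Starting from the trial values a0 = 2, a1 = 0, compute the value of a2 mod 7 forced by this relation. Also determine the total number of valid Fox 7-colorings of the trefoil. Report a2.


Step 1: Apply the given crossing relation 2*a1 - a0 - a2 = 0 (mod 7).
  a2 = 2*a1 - a0 mod 7
  a2 = 2*0 - 2 mod 7
  a2 = 0 - 2 mod 7
  a2 = -2 mod 7 = 5
Step 2: The trefoil has determinant 3.
  Number of Fox p-colorings (p prime) is p^2 if p = 3, else p.
  Since 7 does not divide 3, only trivial (constant) colorings exist.
  (So the trial a0 = 2, a1 = 0 with a0 != a1 does NOT extend to a valid coloring of the whole trefoil: the other two crossing relations require 3*(a1 - a0) = 0 (mod 7), which fails.)
  Total colorings = 7
Step 3: a2 = 5, total Fox 7-colorings = 7

5


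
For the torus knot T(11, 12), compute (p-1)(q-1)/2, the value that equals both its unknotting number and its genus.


For a torus knot T(p,q), both the unknotting number and genus equal (p-1)(q-1)/2.
= (11-1)(12-1)/2
= 10*11/2
= 110/2 = 55

55


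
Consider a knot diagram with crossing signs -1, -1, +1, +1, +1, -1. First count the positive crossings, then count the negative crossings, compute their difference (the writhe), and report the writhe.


Step 1: Count positive crossings (+1).
Positive crossings: 3
Step 2: Count negative crossings (-1).
Negative crossings: 3
Step 3: Writhe = (positive) - (negative)
w = 3 - 3 = 0
Step 4: |w| = 0, and w is zero

0


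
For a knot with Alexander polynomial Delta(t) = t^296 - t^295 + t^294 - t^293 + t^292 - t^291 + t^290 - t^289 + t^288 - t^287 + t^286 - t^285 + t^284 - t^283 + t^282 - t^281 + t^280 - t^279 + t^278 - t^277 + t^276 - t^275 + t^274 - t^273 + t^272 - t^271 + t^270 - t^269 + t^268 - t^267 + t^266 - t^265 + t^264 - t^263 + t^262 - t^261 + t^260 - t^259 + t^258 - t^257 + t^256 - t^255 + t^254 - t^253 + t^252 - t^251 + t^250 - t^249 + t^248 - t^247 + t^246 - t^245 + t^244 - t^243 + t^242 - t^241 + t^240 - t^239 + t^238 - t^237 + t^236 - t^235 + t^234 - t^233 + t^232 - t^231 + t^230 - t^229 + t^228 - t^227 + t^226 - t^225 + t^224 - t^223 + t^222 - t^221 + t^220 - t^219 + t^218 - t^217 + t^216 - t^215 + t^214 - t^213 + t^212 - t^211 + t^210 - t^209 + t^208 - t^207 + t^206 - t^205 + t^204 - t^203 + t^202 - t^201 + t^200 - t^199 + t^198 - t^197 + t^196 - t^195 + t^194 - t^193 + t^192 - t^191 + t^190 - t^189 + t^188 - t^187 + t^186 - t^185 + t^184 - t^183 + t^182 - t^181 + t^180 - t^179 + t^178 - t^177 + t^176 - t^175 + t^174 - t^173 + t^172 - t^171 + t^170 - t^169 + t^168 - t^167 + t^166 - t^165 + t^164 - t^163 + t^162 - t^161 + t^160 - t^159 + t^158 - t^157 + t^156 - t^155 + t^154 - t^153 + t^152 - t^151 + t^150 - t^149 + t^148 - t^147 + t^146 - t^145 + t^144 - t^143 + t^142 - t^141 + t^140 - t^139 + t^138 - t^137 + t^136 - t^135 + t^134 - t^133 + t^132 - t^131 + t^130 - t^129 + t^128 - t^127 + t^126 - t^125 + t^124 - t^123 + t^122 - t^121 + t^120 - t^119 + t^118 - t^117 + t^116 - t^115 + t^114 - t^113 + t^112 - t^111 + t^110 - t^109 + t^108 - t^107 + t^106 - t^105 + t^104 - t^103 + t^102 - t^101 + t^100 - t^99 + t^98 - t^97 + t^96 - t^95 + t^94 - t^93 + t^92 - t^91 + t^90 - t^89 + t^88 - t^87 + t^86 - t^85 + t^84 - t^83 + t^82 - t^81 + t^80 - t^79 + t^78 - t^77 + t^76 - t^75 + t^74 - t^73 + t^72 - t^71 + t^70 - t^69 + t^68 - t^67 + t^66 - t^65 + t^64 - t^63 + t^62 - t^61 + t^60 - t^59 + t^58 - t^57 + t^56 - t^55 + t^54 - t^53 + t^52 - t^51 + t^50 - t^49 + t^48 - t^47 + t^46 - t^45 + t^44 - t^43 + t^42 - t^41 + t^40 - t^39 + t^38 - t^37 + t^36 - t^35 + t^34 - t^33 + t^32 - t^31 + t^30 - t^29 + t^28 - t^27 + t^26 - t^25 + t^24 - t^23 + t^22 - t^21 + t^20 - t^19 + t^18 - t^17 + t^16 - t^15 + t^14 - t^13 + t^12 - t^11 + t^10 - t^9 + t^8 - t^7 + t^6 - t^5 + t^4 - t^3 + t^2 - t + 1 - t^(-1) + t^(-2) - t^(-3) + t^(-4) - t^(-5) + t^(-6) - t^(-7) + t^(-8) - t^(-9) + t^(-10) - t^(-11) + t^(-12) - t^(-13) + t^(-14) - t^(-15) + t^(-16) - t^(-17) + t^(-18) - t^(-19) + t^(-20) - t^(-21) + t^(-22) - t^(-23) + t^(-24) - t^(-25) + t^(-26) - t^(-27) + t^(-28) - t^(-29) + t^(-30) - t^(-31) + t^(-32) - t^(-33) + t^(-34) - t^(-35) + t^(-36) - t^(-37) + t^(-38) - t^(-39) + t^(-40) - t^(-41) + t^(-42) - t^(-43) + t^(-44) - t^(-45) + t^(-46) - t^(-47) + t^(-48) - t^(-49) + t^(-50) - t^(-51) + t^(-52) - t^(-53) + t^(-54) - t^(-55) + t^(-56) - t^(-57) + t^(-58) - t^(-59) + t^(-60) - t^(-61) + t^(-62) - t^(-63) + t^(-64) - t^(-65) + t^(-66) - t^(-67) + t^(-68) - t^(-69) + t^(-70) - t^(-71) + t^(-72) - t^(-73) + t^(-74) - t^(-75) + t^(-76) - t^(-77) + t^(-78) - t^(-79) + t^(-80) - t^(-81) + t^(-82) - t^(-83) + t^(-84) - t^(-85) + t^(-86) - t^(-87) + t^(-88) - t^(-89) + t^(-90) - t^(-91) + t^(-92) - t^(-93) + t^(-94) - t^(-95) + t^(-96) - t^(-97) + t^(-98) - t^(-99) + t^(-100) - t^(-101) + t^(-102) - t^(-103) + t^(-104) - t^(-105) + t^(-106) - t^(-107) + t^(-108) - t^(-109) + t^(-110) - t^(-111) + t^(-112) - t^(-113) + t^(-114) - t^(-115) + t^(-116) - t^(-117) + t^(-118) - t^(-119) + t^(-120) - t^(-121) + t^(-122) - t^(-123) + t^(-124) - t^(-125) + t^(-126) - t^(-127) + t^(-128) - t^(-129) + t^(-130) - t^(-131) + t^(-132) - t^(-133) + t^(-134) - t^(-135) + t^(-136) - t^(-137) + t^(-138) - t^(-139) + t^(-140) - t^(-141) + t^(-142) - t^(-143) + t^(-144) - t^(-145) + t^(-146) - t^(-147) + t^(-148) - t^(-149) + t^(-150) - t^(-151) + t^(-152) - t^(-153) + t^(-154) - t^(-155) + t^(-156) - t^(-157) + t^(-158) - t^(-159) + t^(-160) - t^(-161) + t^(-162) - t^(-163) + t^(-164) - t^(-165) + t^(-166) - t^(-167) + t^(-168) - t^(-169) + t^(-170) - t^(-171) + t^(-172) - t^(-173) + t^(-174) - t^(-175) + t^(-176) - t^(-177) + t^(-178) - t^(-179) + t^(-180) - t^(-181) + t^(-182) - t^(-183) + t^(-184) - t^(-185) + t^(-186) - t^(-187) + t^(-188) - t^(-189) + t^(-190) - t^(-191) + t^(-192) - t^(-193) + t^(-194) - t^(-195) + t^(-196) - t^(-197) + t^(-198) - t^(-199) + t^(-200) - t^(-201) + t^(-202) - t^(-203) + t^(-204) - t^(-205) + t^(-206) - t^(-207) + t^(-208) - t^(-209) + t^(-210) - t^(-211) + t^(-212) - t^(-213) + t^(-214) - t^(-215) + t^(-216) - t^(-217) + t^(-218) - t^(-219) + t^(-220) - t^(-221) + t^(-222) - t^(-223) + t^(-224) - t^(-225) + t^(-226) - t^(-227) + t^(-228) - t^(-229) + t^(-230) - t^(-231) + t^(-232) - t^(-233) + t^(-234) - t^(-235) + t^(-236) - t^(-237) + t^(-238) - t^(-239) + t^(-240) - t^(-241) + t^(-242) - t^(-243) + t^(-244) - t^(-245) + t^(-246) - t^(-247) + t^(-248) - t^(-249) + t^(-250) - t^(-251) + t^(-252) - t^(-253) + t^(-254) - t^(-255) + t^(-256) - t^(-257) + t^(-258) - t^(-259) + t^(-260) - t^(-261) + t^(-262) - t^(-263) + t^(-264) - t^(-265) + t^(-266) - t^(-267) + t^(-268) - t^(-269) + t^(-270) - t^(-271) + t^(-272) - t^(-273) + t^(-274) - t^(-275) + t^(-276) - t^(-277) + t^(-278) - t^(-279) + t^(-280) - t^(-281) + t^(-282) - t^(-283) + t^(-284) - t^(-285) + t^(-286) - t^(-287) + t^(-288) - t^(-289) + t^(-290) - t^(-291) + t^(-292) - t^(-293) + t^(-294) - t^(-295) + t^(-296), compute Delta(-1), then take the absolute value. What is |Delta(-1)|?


Step 1: The polynomial has 593 terms with alternating signs, exponents from 296 down to -296.
Step 2: Substitute t = -1. The i-th term has coefficient (-1)^i and exponent (m-i),
  so its value is (-1)^i * (-1)^(m-i) = (-1)^m = 1 for every i.
Step 3: All 593 terms equal 1, so Delta(-1) = 593 * (1) = 593
Step 4: |Delta(-1)| = 593

593


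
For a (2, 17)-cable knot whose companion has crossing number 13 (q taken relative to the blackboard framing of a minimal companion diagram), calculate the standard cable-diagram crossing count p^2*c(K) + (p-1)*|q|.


Step 1: Each of the c(K) crossings of the companion diagram becomes p*p = p^2 crossings among the p parallel strands, and each of the |q| twists s_1 s_2 ... s_(p-1) adds (p-1) crossings.
  Crossings = p^2 * c(K) + (p-1)*|q|
Step 2: = 2^2 * 13 + (2-1)*17
Step 3: = 4*13 + 1*17
Step 4: = 52 + 17 = 69

69


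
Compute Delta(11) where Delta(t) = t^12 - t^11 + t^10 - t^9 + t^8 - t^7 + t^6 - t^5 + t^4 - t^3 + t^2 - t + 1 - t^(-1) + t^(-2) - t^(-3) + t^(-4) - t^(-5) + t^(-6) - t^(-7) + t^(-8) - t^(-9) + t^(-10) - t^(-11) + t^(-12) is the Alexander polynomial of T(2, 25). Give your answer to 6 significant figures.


Substituting t = 11 into Delta(t) = t^12 - t^11 + t^10 - t^9 + t^8 - t^7 + t^6 - t^5 + t^4 - t^3 + t^2 - t + 1 - t^(-1) + t^(-2) - t^(-3) + t^(-4) - t^(-5) + t^(-6) - t^(-7) + t^(-8) - t^(-9) + t^(-10) - t^(-11) + t^(-12):
Term values: (3138428376721) + (-285311670611) + (25937424601) + (-2357947691) + (214358881) + (-19487171) + (1771561) + (-161051) + (14641) + (-1331) + (121) + (-11) + (1) + (-0.0909091) + (0.00826446) + (-0.000751315) + (6.83013e-05) + (-6.20921e-06) + (5.64474e-07) + (-5.13158e-08) + (4.66507e-09) + (-4.24098e-10) + (3.85543e-11) + (-3.50494e-12) + (3.18631e-13)
Sum = 2.876892679e+12
Rounded to 6 significant figures: 2.87689e+12

2.87689e+12


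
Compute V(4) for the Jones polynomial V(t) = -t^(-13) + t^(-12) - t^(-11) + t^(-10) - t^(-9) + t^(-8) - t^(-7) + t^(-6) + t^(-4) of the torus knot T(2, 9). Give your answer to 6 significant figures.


Substituting t = 4 into V(t) = -t^(-13) + t^(-12) - t^(-11) + t^(-10) - t^(-9) + t^(-8) - t^(-7) + t^(-6) + t^(-4):
  (-)t^(-13) = -1.49012e-08
  (+)t^(-12) = 5.96046e-08
  (-)t^(-11) = -2.38419e-07
  (+)t^(-10) = 9.53674e-07
  (-)t^(-9) = -3.8147e-06
  (+)t^(-8) = 1.52588e-05
  (-)t^(-7) = -6.10352e-05
  (+)t^(-6) = 0.000244141
  (+)t^(-4) = 0.00390625
Sum = (-1.49012e-08) + (5.96046e-08) + (-2.38419e-07) + (9.53674e-07) + (-3.8147e-06) + (1.52588e-05) + (-6.10352e-05) + (0.000244141) + (0.00390625)
= 0.00410155952
Rounded to 6 significant figures: 0.00410156

0.00410156


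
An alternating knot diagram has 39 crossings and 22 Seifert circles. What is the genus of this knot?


For alternating knots, g = (c - s + 1)/2.
= (39 - 22 + 1)/2
= 18/2 = 9

9


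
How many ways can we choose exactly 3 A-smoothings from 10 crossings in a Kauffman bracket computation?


We choose which 3 of 10 crossings get A-smoothings.
C(10, 3) = 10! / (3! * 7!)
= 120

120


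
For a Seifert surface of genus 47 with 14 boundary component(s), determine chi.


chi = 2 - 2g - b
= 2 - 2*47 - 14
= 2 - 94 - 14 = -106

-106


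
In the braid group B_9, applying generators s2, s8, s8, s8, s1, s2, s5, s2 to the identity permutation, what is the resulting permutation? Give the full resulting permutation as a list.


Starting with identity [1, 2, 3, 4, 5, 6, 7, 8, 9].
Apply generators in sequence:
  After s2: [1, 3, 2, 4, 5, 6, 7, 8, 9]
  After s8: [1, 3, 2, 4, 5, 6, 7, 9, 8]
  After s8: [1, 3, 2, 4, 5, 6, 7, 8, 9]
  After s8: [1, 3, 2, 4, 5, 6, 7, 9, 8]
  After s1: [3, 1, 2, 4, 5, 6, 7, 9, 8]
  After s2: [3, 2, 1, 4, 5, 6, 7, 9, 8]
  After s5: [3, 2, 1, 4, 6, 5, 7, 9, 8]
  After s2: [3, 1, 2, 4, 6, 5, 7, 9, 8]
Final permutation: [3, 1, 2, 4, 6, 5, 7, 9, 8]

[3, 1, 2, 4, 6, 5, 7, 9, 8]


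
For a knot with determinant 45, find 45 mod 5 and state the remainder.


Step 1: A knot is p-colorable if and only if p divides its determinant.
Step 2: Compute 45 mod 5.
45 = 9 * 5 + 0
Step 3: 45 mod 5 = 0
Step 4: The knot is 5-colorable: yes

0


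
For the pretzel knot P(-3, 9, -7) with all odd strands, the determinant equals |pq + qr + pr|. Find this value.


Step 1: Compute pq + qr + pr.
pq = (-3)*9 = -27
qr = 9*(-7) = -63
pr = (-3)*(-7) = 21
pq + qr + pr = -27 + (-63) + 21 = -69
Step 2: Take absolute value.
det(P(-3,9,-7)) = |-69| = 69

69


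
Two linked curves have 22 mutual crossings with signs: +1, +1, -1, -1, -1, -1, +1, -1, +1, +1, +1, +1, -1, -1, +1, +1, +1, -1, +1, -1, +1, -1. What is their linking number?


Step 1: Count positive crossings: 12
Step 2: Count negative crossings: 10
Step 3: Sum of signs = 12 - 10 = 2
Step 4: Linking number = sum/2 = 2/2 = 1

1


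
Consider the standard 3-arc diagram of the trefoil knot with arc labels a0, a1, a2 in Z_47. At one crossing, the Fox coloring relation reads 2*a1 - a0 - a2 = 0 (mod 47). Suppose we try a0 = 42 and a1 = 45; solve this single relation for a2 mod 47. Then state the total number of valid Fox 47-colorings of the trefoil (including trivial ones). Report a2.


Step 1: Apply the given crossing relation 2*a1 - a0 - a2 = 0 (mod 47).
  a2 = 2*a1 - a0 mod 47
  a2 = 2*45 - 42 mod 47
  a2 = 90 - 42 mod 47
  a2 = 48 mod 47 = 1
Step 2: The trefoil has determinant 3.
  Number of Fox p-colorings (p prime) is p^2 if p = 3, else p.
  Since 47 does not divide 3, only trivial (constant) colorings exist.
  (So the trial a0 = 42, a1 = 45 with a0 != a1 does NOT extend to a valid coloring of the whole trefoil: the other two crossing relations require 3*(a1 - a0) = 0 (mod 47), which fails.)
  Total colorings = 47
Step 3: a2 = 1, total Fox 47-colorings = 47

1


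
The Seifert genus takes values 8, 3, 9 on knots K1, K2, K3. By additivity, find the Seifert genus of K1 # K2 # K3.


The Seifert genus is additive under connected sum.
Seifert genus(K1 # K2 # K3) = (8) + (3) + (9)
= 20

20


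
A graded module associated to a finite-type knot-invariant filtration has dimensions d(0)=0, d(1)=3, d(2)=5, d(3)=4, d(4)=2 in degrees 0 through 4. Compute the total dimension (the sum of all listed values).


Total dimension = d(0) + d(1) + ... + d(4)
= 0 + 3 + 5 + 4 + 2
= 14

14


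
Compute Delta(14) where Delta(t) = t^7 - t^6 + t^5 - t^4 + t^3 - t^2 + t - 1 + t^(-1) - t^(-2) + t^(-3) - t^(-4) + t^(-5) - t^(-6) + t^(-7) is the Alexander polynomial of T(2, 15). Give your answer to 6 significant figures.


Substituting t = 14 into Delta(t) = t^7 - t^6 + t^5 - t^4 + t^3 - t^2 + t - 1 + t^(-1) - t^(-2) + t^(-3) - t^(-4) + t^(-5) - t^(-6) + t^(-7):
Term values: (105413504) + (-7529536) + (537824) + (-38416) + (2744) + (-196) + (14) + (-1) + (0.0714286) + (-0.00510204) + (0.000364431) + (-2.60308e-05) + (1.85934e-06) + (-1.3281e-07) + (9.48645e-09)
Sum = 98385937.07
Rounded to 6 significant figures: 9.83859e+07

9.83859e+07


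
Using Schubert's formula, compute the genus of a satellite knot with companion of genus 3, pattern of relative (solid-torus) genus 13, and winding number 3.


Schubert: g(satellite) = g_rel(pattern) + |winding| * g(companion),
where g_rel(pattern) is the genus of the pattern relative to the solid torus.
= 13 + 3 * 3
= 13 + 9 = 22

22


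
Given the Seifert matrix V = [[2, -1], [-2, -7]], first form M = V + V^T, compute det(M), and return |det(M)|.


Step 1: Form V + V^T where V = [[2, -1], [-2, -7]]
  V^T = [[2, -2], [-1, -7]]
  V + V^T = [[4, -3], [-3, -14]]
Step 2: det(V + V^T) = 4*(-14) - (-3)*(-3)
  = -56 - 9 = -65
Step 3: Knot determinant = |det(V + V^T)| = |-65| = 65

65


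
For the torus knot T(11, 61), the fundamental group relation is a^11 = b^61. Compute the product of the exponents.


The relation is a^11 = b^61.
Product of exponents = 11 * 61
= 671

671


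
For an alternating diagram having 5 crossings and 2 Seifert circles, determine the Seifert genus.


For alternating knots, g = (c - s + 1)/2.
= (5 - 2 + 1)/2
= 4/2 = 2

2


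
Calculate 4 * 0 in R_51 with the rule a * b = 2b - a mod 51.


4 * 0 = 2*0 - 4 mod 51
= 0 - 4 mod 51
= -4 mod 51 = 47

47


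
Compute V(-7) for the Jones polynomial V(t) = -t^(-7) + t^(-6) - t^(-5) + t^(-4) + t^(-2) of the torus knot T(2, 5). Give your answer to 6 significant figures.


Substituting t = -7 into V(t) = -t^(-7) + t^(-6) - t^(-5) + t^(-4) + t^(-2):
  (-)t^(-7) = 1.21427e-06
  (+)t^(-6) = 8.49986e-06
  (-)t^(-5) = 5.9499e-05
  (+)t^(-4) = 0.000416493
  (+)t^(-2) = 0.0204082
Sum = (1.21427e-06) + (8.49986e-06) + (5.9499e-05) + (0.000416493) + (0.0204082)
= 0.02089386954
Rounded to 6 significant figures: 0.0208939

0.0208939


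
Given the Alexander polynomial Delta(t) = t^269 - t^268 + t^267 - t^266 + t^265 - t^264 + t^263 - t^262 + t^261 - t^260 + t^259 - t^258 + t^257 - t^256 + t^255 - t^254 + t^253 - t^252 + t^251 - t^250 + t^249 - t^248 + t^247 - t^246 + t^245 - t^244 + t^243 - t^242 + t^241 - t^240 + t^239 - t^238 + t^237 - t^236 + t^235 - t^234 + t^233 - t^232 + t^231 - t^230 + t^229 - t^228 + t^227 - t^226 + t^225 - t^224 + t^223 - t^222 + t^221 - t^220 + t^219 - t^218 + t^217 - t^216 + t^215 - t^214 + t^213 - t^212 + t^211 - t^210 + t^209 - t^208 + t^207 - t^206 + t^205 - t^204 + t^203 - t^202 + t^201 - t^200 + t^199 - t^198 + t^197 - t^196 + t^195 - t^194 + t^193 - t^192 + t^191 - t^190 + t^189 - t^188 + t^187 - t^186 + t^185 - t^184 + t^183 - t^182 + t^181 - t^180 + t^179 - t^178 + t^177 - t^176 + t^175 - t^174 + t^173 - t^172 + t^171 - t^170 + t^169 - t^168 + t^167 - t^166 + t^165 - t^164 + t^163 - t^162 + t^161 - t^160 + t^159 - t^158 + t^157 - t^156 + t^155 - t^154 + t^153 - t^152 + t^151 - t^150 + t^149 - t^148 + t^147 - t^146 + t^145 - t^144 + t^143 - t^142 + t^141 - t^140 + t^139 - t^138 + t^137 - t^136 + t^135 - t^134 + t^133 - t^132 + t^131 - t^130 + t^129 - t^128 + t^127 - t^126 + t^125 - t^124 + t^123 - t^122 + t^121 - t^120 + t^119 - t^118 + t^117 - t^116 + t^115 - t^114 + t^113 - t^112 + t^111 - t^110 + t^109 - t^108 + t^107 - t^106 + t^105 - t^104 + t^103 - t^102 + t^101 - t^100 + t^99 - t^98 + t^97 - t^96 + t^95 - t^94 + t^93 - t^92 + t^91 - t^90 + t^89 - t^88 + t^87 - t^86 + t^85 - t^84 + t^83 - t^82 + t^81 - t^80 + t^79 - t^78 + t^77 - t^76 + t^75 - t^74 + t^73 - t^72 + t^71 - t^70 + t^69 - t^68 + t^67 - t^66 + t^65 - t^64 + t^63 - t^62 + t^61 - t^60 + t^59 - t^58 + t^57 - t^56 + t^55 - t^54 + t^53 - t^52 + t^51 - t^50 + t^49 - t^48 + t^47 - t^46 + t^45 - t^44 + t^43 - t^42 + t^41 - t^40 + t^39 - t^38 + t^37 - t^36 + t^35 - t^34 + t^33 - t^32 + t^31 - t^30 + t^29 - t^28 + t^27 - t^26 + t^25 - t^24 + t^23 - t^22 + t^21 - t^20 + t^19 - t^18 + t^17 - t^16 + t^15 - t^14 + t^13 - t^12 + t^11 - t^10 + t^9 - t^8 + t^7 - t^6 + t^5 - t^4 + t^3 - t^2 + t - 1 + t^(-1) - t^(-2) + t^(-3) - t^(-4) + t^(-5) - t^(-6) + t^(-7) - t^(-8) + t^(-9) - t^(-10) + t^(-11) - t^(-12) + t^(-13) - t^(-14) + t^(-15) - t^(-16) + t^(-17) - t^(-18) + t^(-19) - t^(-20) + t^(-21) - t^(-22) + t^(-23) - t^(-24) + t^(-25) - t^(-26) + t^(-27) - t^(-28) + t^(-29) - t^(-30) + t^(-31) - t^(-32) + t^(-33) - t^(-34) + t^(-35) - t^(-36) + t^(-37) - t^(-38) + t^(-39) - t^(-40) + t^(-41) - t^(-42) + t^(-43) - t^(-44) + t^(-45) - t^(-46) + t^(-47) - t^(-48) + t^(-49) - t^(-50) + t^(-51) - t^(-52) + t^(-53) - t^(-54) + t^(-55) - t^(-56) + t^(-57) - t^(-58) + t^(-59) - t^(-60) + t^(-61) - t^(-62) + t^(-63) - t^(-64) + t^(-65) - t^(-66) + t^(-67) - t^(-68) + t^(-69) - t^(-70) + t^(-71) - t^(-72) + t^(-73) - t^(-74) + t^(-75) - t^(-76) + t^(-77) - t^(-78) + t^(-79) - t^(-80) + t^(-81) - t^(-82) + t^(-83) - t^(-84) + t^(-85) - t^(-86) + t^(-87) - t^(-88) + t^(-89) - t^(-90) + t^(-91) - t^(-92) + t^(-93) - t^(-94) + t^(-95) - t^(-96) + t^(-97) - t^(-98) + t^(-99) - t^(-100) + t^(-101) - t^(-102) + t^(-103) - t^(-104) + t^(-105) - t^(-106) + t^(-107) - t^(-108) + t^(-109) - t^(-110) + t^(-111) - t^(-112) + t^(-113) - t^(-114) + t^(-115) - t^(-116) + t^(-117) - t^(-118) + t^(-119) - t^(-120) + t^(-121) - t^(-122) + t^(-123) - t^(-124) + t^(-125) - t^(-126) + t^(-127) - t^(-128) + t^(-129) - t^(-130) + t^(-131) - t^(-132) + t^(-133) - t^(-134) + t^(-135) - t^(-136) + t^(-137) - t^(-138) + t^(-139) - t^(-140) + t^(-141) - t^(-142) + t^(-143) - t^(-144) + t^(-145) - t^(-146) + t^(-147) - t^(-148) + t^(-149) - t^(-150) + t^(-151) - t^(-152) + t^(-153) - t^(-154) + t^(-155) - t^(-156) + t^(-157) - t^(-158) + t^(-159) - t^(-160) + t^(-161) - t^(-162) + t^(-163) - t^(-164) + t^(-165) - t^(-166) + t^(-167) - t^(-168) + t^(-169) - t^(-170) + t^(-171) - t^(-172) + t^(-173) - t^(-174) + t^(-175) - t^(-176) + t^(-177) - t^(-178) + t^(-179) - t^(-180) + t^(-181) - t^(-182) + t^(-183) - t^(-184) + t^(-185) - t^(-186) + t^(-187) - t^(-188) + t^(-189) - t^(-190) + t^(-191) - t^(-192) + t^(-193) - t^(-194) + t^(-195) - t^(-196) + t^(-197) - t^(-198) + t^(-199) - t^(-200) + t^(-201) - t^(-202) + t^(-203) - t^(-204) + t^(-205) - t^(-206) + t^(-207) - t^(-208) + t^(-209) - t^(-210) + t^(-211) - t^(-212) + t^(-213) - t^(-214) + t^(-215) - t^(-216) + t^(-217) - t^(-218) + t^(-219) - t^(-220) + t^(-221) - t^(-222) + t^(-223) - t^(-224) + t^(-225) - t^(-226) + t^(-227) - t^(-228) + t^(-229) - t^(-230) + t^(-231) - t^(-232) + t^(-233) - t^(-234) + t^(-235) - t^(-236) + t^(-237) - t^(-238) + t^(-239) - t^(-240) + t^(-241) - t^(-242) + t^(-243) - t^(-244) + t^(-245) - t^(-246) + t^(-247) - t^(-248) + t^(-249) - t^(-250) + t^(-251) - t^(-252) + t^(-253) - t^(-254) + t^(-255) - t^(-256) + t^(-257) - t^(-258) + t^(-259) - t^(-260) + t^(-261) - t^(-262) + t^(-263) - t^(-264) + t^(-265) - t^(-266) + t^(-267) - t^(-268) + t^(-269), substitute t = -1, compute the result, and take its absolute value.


Step 1: The polynomial has 539 terms with alternating signs, exponents from 269 down to -269.
Step 2: Substitute t = -1. The i-th term has coefficient (-1)^i and exponent (m-i),
  so its value is (-1)^i * (-1)^(m-i) = (-1)^m = -1 for every i.
Step 3: All 539 terms equal -1, so Delta(-1) = 539 * (-1) = -539
Step 4: |Delta(-1)| = 539

539


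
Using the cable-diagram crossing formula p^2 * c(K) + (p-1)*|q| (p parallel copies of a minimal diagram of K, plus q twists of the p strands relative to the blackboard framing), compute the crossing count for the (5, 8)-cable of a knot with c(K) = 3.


Step 1: Each of the c(K) crossings of the companion diagram becomes p*p = p^2 crossings among the p parallel strands, and each of the |q| twists s_1 s_2 ... s_(p-1) adds (p-1) crossings.
  Crossings = p^2 * c(K) + (p-1)*|q|
Step 2: = 5^2 * 3 + (5-1)*8
Step 3: = 25*3 + 4*8
Step 4: = 75 + 32 = 107

107


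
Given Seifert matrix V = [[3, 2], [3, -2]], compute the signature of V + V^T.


Step 1: V + V^T = [[6, 5], [5, -4]]
Step 2: trace = 2, det = -49
Step 3: Discriminant = 2^2 - 4*(-49) = 200
Step 4: Eigenvalues: 8.07107, -6.07107
Step 5: Signature = (# positive eigenvalues) - (# negative eigenvalues) = 0

0


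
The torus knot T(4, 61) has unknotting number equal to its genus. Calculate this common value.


For a torus knot T(p,q), both the unknotting number and genus equal (p-1)(q-1)/2.
= (4-1)(61-1)/2
= 3*60/2
= 180/2 = 90

90


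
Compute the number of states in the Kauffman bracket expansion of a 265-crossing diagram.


Each crossing contributes 2 choices (A-smoothing or B-smoothing).
Total states = 2^265 = 59285549689505892056868344324448208820874232148807968788202283012051522375647232

59285549689505892056868344324448208820874232148807968788202283012051522375647232


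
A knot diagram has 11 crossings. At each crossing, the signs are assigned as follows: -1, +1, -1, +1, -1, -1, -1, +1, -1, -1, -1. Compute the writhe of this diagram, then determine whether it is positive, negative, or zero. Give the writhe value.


Step 1: Count positive crossings (+1).
Positive crossings: 3
Step 2: Count negative crossings (-1).
Negative crossings: 8
Step 3: Writhe = (positive) - (negative)
w = 3 - 8 = -5
Step 4: |w| = 5, and w is negative

-5


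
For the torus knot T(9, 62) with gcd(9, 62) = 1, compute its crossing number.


For a torus knot T(p, q) with gcd(p,q)=1,
the crossing number is min(p*(q-1), q*(p-1)).
p*(q-1) = 9*61 = 549
q*(p-1) = 62*8 = 496
min(549, 496) = 496

496


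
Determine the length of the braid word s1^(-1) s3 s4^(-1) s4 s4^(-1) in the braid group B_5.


The word length counts the number of generators (including inverses).
Listing each generator: s1^(-1), s3, s4^(-1), s4, s4^(-1)
There are 5 generators in this braid word.

5


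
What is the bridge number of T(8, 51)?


The bridge number of T(p,q) is min(p,q).
min(8, 51) = 8

8


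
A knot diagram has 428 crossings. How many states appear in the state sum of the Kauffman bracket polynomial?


Each crossing contributes 2 choices (A-smoothing or B-smoothing).
Total states = 2^428 = 693167423530203714894603546035770925859109268843954143792619895153655326951406405759993601526034894524347802740350892957243539456

693167423530203714894603546035770925859109268843954143792619895153655326951406405759993601526034894524347802740350892957243539456


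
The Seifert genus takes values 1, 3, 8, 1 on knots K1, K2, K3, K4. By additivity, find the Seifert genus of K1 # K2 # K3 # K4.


The Seifert genus is additive under connected sum.
Seifert genus(K1 # K2 # K3 # K4) = (1) + (3) + (8) + (1)
= 13

13


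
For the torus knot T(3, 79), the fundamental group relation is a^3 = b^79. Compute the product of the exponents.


The relation is a^3 = b^79.
Product of exponents = 3 * 79
= 237

237


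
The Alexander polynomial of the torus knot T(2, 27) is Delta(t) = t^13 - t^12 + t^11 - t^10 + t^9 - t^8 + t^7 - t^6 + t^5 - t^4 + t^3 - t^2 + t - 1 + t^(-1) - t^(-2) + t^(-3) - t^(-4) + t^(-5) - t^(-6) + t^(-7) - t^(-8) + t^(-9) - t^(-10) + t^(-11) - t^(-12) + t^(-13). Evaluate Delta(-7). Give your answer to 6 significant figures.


Substituting t = -7 into Delta(t) = t^13 - t^12 + t^11 - t^10 + t^9 - t^8 + t^7 - t^6 + t^5 - t^4 + t^3 - t^2 + t - 1 + t^(-1) - t^(-2) + t^(-3) - t^(-4) + t^(-5) - t^(-6) + t^(-7) - t^(-8) + t^(-9) - t^(-10) + t^(-11) - t^(-12) + t^(-13):
Term values: (-96889010407) + (-13841287201) + (-1977326743) + (-282475249) + (-40353607) + (-5764801) + (-823543) + (-117649) + (-16807) + (-2401) + (-343) + (-49) + (-7) + (-1) + (-0.142857) + (-0.0204082) + (-0.00291545) + (-0.000416493) + (-5.9499e-05) + (-8.49986e-06) + (-1.21427e-06) + (-1.73467e-07) + (-2.47809e-08) + (-3.54013e-09) + (-5.05733e-10) + (-7.22476e-11) + (-1.03211e-11)
Sum = -1.130371788e+11
Rounded to 6 significant figures: -1.13037e+11

-1.13037e+11


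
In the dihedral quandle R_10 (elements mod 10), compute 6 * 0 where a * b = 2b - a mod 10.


6 * 0 = 2*0 - 6 mod 10
= 0 - 6 mod 10
= -6 mod 10 = 4

4


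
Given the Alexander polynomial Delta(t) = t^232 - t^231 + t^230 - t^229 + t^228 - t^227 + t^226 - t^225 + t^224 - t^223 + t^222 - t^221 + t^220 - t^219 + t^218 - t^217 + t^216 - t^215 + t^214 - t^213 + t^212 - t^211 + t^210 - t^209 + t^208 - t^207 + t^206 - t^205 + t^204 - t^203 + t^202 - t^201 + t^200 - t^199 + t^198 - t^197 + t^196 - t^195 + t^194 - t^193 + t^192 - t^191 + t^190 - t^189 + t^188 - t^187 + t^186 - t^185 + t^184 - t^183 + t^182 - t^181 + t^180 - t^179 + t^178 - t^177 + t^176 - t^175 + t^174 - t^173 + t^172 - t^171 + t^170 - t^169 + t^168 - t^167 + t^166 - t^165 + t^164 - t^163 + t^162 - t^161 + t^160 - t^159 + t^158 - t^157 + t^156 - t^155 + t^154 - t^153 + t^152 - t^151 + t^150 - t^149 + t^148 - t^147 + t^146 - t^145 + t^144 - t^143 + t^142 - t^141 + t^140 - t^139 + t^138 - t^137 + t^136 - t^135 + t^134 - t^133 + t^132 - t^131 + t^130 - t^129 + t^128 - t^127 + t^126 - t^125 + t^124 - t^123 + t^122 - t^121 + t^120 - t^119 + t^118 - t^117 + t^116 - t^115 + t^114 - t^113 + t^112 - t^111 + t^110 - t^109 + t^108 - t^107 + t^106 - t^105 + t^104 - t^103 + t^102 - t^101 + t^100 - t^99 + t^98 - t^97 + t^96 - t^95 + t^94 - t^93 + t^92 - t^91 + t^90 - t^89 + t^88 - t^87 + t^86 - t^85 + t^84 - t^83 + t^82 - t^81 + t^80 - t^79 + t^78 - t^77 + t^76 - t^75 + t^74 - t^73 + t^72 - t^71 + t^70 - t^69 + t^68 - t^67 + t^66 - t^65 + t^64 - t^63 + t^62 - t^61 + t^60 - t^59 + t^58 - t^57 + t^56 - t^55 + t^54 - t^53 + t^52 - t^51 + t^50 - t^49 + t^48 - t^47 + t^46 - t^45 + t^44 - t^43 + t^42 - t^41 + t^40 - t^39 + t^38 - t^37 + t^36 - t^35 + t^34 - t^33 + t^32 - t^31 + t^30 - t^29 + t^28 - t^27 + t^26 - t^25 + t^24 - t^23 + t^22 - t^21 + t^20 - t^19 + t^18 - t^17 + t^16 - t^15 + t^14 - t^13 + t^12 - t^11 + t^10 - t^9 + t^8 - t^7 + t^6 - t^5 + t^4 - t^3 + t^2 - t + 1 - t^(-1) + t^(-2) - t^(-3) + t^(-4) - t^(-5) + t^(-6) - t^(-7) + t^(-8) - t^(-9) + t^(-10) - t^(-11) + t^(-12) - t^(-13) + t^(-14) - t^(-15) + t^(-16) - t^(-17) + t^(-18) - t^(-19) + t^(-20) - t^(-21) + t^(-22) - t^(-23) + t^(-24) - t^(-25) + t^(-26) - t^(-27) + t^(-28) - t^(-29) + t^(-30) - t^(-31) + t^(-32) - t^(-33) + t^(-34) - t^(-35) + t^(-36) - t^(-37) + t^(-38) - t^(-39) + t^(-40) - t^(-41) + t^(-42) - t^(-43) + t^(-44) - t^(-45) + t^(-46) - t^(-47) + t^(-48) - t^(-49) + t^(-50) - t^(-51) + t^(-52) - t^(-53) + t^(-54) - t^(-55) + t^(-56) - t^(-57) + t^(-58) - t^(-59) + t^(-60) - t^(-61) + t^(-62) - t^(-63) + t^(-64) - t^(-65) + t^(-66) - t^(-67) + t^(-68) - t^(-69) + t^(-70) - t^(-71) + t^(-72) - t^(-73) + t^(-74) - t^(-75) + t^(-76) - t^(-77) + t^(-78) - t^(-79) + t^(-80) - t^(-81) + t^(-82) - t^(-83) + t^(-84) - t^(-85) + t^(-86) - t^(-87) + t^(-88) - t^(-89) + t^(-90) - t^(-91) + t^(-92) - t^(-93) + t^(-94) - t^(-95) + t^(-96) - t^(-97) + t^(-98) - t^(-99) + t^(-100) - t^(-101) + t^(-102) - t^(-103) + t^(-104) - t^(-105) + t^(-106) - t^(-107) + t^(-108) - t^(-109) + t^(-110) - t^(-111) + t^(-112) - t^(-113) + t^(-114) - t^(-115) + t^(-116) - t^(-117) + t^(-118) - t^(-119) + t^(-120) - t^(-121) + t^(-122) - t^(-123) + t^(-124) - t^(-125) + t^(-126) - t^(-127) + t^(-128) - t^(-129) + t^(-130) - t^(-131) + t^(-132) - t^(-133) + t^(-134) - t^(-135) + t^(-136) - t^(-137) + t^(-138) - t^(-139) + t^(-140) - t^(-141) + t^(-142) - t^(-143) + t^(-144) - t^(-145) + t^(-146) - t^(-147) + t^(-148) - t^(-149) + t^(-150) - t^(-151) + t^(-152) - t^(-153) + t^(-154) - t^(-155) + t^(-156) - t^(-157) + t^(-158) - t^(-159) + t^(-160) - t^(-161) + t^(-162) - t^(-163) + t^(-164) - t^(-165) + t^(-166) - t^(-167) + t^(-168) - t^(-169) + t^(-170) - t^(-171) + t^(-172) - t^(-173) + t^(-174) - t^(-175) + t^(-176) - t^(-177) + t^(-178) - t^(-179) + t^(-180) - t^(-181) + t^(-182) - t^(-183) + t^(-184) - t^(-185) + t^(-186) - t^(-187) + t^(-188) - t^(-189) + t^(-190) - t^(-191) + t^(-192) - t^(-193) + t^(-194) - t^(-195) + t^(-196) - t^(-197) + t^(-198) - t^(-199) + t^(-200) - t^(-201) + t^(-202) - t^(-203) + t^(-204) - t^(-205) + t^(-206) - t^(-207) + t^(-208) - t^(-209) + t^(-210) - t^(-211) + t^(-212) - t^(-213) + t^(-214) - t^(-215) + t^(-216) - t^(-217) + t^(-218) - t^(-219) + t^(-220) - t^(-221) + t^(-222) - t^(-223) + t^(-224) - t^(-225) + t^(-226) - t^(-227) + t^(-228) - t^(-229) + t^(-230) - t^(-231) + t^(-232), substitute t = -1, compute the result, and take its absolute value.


Step 1: The polynomial has 465 terms with alternating signs, exponents from 232 down to -232.
Step 2: Substitute t = -1. The i-th term has coefficient (-1)^i and exponent (m-i),
  so its value is (-1)^i * (-1)^(m-i) = (-1)^m = 1 for every i.
Step 3: All 465 terms equal 1, so Delta(-1) = 465 * (1) = 465
Step 4: |Delta(-1)| = 465

465
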